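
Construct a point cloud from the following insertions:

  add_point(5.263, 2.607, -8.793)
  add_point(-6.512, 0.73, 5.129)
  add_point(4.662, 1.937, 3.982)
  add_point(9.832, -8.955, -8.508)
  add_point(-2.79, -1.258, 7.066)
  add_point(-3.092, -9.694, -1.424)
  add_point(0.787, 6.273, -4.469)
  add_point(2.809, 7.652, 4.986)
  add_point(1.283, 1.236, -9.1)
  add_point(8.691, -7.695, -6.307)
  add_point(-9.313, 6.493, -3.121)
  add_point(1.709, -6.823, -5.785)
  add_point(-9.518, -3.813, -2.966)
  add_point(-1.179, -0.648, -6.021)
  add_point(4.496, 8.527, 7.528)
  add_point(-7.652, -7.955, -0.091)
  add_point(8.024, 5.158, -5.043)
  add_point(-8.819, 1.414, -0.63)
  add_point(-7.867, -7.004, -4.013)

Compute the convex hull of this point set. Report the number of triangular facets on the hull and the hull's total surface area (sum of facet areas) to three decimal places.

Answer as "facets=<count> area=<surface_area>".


facets=28 area=994.801

Hull vertices (16/19): indices [0, 1, 2, 3, 4, 5, 6, 8, 9, 10, 12, 14, 15, 16, 17, 18].

Per-facet area ½‖(b−a)×(c−a)‖:
  f1: (p16, p14, p3) → 85.8633
  f2: (p2, p4, p14) → 32.1614
  f3: (p1, p10, p14) → 71.5055
  f4: (p1, p4, p14) → 28.0167
  f5: (p0, p8, p3) → 26.2149
  f6: (p0, p16, p3) → 32.0536
  f7: (p0, p10, p8) → 22.5372
  f8: (p18, p5, p3) → 39.6477
  f9: (p18, p8, p3) → 88.5892
  f10: (p18, p10, p12) → 10.4828
  f11: (p18, p10, p8) → 77.6444
  f12: (p9, p14, p3) → 11.7440
  f13: (p9, p2, p14) → 21.8696
  f14: (p9, p2, p4) → 61.6635
  f15: (p9, p5, p3) → 14.3121
  f16: (p9, p5, p4) → 76.5651
  f17: (p17, p10, p12) → 12.8181
  f18: (p17, p1, p12) → 17.0582
  f19: (p17, p1, p10) → 14.9725
  f20: (p15, p5, p4) → 27.6722
  f21: (p15, p1, p4) → 23.6273
  f22: (p15, p18, p5) → 10.1403
  f23: (p15, p1, p12) → 25.7412
  f24: (p15, p18, p12) → 7.5534
  f25: (p6, p0, p10) → 26.1324
  f26: (p6, p0, p16) → 18.0028
  f27: (p6, p10, p14) → 64.1774
  f28: (p6, p16, p14) → 46.0338
Σ area = 994.801

Check V−E+F: 16 − 42 + 28 = 2.


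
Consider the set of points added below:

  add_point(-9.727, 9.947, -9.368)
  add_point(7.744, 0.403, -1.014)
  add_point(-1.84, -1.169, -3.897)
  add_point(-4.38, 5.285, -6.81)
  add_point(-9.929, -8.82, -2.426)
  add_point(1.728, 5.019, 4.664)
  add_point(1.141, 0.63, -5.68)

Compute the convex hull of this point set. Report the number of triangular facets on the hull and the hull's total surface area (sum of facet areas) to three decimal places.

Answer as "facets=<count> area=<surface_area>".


Points on the hull: [0, 1, 4, 5, 6] (5 of 7).

Area of each hull facet:
  f1: (p5, p1, p4) → 90.4646
  f2: (p5, p0, p4) → 162.7312
  f3: (p5, p0, p1) → 88.7136
  f4: (p6, p1, p4) → 53.4846
  f5: (p6, p0, p4) → 109.7684
  f6: (p6, p0, p1) → 38.7294
Σ area = 543.892

Euler: V−E+F = 5−9+6 = 2.

facets=6 area=543.892


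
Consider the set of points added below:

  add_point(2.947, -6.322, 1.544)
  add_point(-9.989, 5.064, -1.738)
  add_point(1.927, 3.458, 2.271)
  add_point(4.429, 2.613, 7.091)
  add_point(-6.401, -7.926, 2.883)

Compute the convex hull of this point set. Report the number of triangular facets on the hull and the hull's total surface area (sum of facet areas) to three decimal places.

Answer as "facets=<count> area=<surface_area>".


Hull vertices (5/5): indices [0, 1, 2, 3, 4].

Per-facet area ½‖(b−a)×(c−a)‖:
  f1: (p4, p3, p1) → 104.6014
  f2: (p0, p4, p1) → 68.1542
  f3: (p0, p4, p3) → 49.7960
  f4: (p2, p3, p1) → 23.9935
  f5: (p2, p0, p1) → 61.2268
  f6: (p2, p0, p3) → 26.8474
Σ area = 334.619

Euler: V−E+F = 5−9+6 = 2.

facets=6 area=334.619


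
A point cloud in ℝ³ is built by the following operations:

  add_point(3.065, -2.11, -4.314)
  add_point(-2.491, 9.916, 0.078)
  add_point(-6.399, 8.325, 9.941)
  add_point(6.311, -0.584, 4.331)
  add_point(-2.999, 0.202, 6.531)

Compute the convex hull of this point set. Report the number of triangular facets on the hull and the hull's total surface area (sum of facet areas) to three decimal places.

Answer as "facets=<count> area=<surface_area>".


Extreme-point indices: [0, 1, 2, 3, 4] — 5 of 5 on the boundary.

Area of each hull facet:
  f1: (p1, p3, p2) → 75.9888
  f2: (p0, p1, p3) → 62.4449
  f3: (p4, p3, p2) → 39.1846
  f4: (p4, p0, p3) → 44.6402
  f5: (p4, p1, p2) → 47.7135
  f6: (p4, p0, p1) → 69.2899
Σ area = 339.262

Euler characteristic 5−9+6 = 2 ✓

facets=6 area=339.262


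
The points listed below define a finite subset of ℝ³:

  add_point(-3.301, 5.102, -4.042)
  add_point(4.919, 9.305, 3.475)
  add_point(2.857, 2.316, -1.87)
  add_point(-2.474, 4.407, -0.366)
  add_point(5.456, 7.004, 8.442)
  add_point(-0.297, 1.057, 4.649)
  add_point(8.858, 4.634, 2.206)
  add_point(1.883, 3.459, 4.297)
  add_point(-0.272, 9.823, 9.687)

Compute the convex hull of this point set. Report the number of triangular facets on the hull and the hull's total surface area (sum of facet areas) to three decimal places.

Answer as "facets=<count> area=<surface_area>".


facets=12 area=305.340

Hull vertices (8/9): indices [0, 1, 2, 3, 4, 5, 6, 8].

Area of each hull facet:
  f1: (p1, p6, p0) → 37.1135
  f2: (p1, p8, p0) → 48.1884
  f3: (p2, p6, p0) → 18.5391
  f4: (p2, p5, p0) → 26.0771
  f5: (p2, p5, p6) → 27.8898
  f6: (p3, p8, p0) → 13.7800
  f7: (p3, p5, p0) → 4.8579
  f8: (p3, p5, p8) → 32.3508
  f9: (p4, p5, p6) → 32.8472
  f10: (p4, p5, p8) → 29.0416
  f11: (p4, p1, p6) → 16.8463
  f12: (p4, p1, p8) → 17.8083
Σ area = 305.340

Euler characteristic 8−18+12 = 2 ✓


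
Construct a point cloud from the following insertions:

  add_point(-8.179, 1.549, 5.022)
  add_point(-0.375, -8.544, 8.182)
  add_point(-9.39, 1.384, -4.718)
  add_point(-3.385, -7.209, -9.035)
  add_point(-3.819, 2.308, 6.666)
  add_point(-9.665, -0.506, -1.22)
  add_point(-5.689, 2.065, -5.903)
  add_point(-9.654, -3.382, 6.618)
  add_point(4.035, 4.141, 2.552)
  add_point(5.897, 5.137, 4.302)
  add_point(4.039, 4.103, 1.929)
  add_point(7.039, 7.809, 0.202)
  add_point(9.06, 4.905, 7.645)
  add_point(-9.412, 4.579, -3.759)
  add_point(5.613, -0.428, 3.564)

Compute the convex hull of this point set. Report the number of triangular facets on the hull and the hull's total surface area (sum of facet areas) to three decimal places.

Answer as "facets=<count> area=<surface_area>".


Points on the hull: [0, 1, 2, 3, 4, 5, 6, 7, 11, 12, 13, 14] (12 of 15).

Facet areas (half cross-product norm):
  f1: (p7, p3, p5) → 45.7766
  f2: (p7, p3, p1) → 88.8565
  f3: (p14, p1, p12) → 35.2817
  f4: (p14, p3, p1) → 90.2492
  f5: (p14, p11, p12) → 29.1207
  f6: (p14, p11, p3) → 74.9995
  f7: (p6, p11, p3) → 73.5413
  f8: (p4, p1, p12) → 75.1444
  f9: (p4, p7, p1) → 41.9356
  f10: (p4, p11, p12) → 52.7352
  f11: (p2, p3, p5) → 22.5908
  f12: (p2, p6, p3) → 19.6148
  f13: (p13, p4, p11) → 82.4581
  f14: (p13, p6, p11) → 36.6085
  f15: (p13, p2, p6) → 6.5631
  f16: (p13, p7, p5) → 16.3128
  f17: (p13, p2, p5) → 6.5113
  f18: (p0, p4, p7) → 12.1470
  f19: (p0, p13, p7) → 21.2915
  f20: (p0, p13, p4) → 20.3126
Σ area = 852.051

Euler characteristic 12−30+20 = 2 ✓

facets=20 area=852.051


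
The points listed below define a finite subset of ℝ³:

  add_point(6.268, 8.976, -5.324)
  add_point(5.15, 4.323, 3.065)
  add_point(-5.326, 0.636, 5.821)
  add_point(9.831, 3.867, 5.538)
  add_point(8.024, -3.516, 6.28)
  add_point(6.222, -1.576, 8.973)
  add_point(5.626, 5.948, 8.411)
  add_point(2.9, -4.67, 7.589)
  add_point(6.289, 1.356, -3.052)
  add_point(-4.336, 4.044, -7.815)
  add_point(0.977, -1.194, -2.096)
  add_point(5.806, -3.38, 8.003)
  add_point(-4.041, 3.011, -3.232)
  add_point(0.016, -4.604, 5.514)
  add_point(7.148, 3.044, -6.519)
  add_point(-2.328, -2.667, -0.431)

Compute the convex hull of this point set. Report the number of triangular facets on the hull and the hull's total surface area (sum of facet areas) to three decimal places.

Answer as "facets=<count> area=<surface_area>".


facets=22 area=667.455

13 of the 16 inputs are extreme points: [0, 2, 3, 4, 5, 6, 7, 9, 10, 11, 13, 14, 15].

Area of each hull facet:
  f1: (p6, p9, p2) → 87.6169
  f2: (p15, p9, p2) → 38.0370
  f3: (p4, p14, p3) → 47.2603
  f4: (p0, p14, p3) → 36.8900
  f5: (p0, p6, p3) → 34.3291
  f6: (p0, p14, p9) → 34.7184
  f7: (p0, p6, p9) → 83.9441
  f8: (p13, p7, p2) → 10.9521
  f9: (p13, p15, p2) → 22.7288
  f10: (p13, p4, p7) → 7.5224
  f11: (p13, p4, p15) → 24.9410
  f12: (p10, p14, p9) → 40.2027
  f13: (p10, p15, p9) → 18.7210
  f14: (p10, p4, p14) → 48.6180
  f15: (p10, p4, p15) → 22.0870
  f16: (p5, p7, p2) → 22.6399
  f17: (p5, p6, p2) → 44.2953
  f18: (p5, p6, p3) → 19.1040
  f19: (p5, p4, p3) → 13.6898
  f20: (p11, p4, p7) → 3.5499
  f21: (p11, p5, p7) → 2.7112
  f22: (p11, p5, p4) → 2.8962
Σ area = 667.455

Euler: V−E+F = 13−33+22 = 2.


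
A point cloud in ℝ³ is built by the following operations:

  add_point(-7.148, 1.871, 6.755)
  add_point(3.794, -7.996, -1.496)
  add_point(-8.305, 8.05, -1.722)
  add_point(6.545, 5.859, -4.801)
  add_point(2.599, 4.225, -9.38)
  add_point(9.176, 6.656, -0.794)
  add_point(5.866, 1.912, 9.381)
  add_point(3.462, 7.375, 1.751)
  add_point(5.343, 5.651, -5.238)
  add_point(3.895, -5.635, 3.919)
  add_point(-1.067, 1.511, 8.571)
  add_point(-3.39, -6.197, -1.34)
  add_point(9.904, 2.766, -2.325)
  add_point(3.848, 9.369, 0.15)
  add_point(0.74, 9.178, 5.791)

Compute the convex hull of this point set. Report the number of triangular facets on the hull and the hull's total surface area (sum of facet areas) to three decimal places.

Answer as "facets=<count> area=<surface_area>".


facets=22 area=847.298

13 of the 15 inputs are extreme points: [0, 1, 2, 3, 4, 5, 6, 9, 10, 11, 12, 13, 14].

Facet areas (half cross-product norm):
  f1: (p4, p1, p12) → 62.5721
  f2: (p13, p4, p2) → 64.4034
  f3: (p11, p4, p2) → 90.3021
  f4: (p11, p4, p1) → 52.0173
  f5: (p11, p0, p2) → 63.0741
  f6: (p5, p6, p12) → 24.8318
  f7: (p9, p1, p12) → 35.0222
  f8: (p9, p6, p12) → 53.6570
  f9: (p9, p11, p1) → 21.7732
  f10: (p9, p11, p0) → 53.2481
  f11: (p14, p5, p6) → 49.1891
  f12: (p14, p5, p13) → 16.3143
  f13: (p14, p13, p2) → 37.4010
  f14: (p14, p0, p2) → 52.5048
  f15: (p3, p13, p4) → 18.8001
  f16: (p3, p5, p13) → 14.1421
  f17: (p3, p4, p12) → 13.0009
  f18: (p3, p5, p12) → 9.6386
  f19: (p10, p9, p6) → 31.5700
  f20: (p10, p9, p0) → 28.9060
  f21: (p10, p14, p6) → 28.4283
  f22: (p10, p14, p0) → 26.5013
Σ area = 847.298

Euler characteristic 13−33+22 = 2 ✓


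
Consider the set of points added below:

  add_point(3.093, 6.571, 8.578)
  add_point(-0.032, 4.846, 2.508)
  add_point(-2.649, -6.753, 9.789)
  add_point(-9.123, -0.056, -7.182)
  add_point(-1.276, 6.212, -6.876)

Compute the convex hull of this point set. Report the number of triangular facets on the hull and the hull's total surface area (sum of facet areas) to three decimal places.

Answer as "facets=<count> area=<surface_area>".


Hull vertices (4/5): indices [0, 2, 3, 4].

Area of each hull facet:
  f1: (p2, p0, p3) → 136.1690
  f2: (p4, p0, p3) → 78.0202
  f3: (p4, p2, p3) → 97.0050
  f4: (p4, p2, p0) → 116.8032
Σ area = 427.997

Euler: V−E+F = 4−6+4 = 2.

facets=4 area=427.997


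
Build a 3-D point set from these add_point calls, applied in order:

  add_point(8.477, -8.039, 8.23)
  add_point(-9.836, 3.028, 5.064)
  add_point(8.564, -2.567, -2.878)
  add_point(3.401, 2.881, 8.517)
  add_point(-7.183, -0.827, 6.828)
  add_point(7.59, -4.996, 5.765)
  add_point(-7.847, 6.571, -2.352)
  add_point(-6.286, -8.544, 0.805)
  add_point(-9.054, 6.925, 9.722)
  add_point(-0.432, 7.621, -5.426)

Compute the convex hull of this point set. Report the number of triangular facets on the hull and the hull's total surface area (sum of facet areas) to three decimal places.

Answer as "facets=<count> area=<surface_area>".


Extreme-point indices: [0, 1, 2, 3, 4, 6, 7, 8, 9] — 9 of 10 on the boundary.

Area of each hull facet:
  f1: (p9, p7, p2) → 109.0684
  f2: (p0, p7, p2) → 94.5529
  f3: (p6, p7, p1) → 54.2405
  f4: (p6, p9, p7) → 62.4279
  f5: (p4, p7, p1) → 22.1047
  f6: (p4, p0, p7) → 79.3119
  f7: (p8, p6, p1) → 24.0479
  f8: (p8, p6, p9) → 43.5013
  f9: (p8, p4, p1) → 15.1278
  f10: (p8, p4, p0) → 61.1330
  f11: (p3, p9, p2) → 87.0121
  f12: (p3, p0, p2) → 69.0987
  f13: (p3, p8, p9) → 96.8695
  f14: (p3, p8, p0) → 58.0653
Σ area = 876.562

Euler: V−E+F = 9−21+14 = 2.

facets=14 area=876.562


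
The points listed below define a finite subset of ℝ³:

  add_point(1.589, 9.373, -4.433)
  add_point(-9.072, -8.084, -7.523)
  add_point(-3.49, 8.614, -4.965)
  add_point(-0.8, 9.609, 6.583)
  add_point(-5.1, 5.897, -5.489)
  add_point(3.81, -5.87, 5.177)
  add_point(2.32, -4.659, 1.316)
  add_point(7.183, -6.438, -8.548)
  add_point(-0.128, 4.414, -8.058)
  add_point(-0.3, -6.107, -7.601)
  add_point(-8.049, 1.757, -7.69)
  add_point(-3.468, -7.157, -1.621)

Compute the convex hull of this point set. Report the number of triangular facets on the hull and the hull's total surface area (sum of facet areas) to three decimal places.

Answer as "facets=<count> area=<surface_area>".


Points on the hull: [0, 1, 2, 3, 5, 7, 8, 10, 11] (9 of 12).

Triangle areas on the boundary:
  f1: (p0, p3, p7) → 92.2097
  f2: (p5, p3, p7) → 112.5623
  f3: (p8, p0, p7) → 35.7863
  f4: (p11, p7, p1) → 51.2029
  f5: (p11, p5, p7) → 61.9418
  f6: (p11, p3, p1) → 66.3841
  f7: (p11, p5, p3) → 81.3736
  f8: (p10, p7, p1) → 79.2971
  f9: (p10, p8, p7) → 52.7619
  f10: (p10, p3, p1) → 78.0333
  f11: (p2, p8, p0) → 14.8038
  f12: (p2, p10, p8) → 24.5835
  f13: (p2, p0, p3) → 28.9446
  f14: (p2, p10, p3) → 44.9868
Σ area = 824.872

Euler: V−E+F = 9−21+14 = 2.

facets=14 area=824.872


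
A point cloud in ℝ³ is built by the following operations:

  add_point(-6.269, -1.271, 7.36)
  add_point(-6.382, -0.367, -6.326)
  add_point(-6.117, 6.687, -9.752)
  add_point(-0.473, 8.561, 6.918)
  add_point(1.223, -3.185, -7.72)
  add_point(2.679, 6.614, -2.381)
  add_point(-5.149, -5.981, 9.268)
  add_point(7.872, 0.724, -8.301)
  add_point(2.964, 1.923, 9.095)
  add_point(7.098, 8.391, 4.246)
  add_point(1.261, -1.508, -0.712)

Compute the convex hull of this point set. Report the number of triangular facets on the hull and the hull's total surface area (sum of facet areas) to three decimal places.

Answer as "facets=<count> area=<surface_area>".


9 of the 11 inputs are extreme points: [0, 1, 2, 3, 4, 6, 7, 8, 9].

Area of each hull facet:
  f1: (p4, p6, p1) → 68.3613
  f2: (p4, p6, p7) → 63.5853
  f3: (p4, p2, p1) → 31.6150
  f4: (p4, p2, p7) → 48.0083
  f5: (p8, p6, p7) → 101.2383
  f6: (p8, p6, p3) → 42.2949
  f7: (p9, p2, p7) → 110.8191
  f8: (p9, p2, p3) → 71.0578
  f9: (p9, p8, p7) → 66.4539
  f10: (p9, p8, p3) → 29.3849
  f11: (p0, p6, p3) → 21.6758
  f12: (p0, p2, p3) → 98.6796
  f13: (p0, p6, p1) → 32.2663
  f14: (p0, p2, p1) → 46.7679
Σ area = 832.209

Euler: V−E+F = 9−21+14 = 2.

facets=14 area=832.209


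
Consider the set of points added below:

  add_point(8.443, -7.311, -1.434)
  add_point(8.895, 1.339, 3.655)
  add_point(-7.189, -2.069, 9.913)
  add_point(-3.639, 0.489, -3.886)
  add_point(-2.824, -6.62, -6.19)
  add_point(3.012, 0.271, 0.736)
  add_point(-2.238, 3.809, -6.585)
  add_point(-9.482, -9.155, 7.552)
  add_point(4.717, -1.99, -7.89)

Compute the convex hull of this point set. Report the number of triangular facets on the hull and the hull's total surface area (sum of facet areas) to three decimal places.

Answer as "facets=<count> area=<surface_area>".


Hull vertices (7/9): indices [0, 1, 2, 4, 6, 7, 8].

Per-facet area ½‖(b−a)×(c−a)‖:
  f1: (p8, p6, p1) → 58.1315
  f2: (p0, p1, p7) → 100.5615
  f3: (p0, p8, p1) → 45.6432
  f4: (p2, p1, p7) → 64.7144
  f5: (p2, p6, p7) → 70.7514
  f6: (p2, p6, p1) → 123.8345
  f7: (p4, p0, p7) → 94.7197
  f8: (p4, p0, p8) → 41.0906
  f9: (p4, p6, p7) → 78.8986
  f10: (p4, p8, p6) → 38.8021
Σ area = 717.147

Euler characteristic 7−15+10 = 2 ✓

facets=10 area=717.147


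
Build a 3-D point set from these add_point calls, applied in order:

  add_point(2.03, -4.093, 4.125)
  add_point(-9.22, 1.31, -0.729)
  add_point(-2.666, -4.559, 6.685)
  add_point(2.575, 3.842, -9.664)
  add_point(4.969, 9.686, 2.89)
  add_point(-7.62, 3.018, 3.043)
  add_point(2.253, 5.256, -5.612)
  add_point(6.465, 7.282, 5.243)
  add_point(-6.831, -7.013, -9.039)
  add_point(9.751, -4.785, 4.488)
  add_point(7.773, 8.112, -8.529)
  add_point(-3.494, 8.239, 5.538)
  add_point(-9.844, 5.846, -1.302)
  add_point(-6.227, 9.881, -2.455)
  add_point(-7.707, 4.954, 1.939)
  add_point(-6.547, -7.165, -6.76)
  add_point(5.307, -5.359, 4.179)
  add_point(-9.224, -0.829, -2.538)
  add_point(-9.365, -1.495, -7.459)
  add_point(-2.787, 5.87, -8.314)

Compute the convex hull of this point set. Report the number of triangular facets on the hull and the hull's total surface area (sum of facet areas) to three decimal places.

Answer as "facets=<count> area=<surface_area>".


facets=32 area=1078.004

Hull vertices (18/20): indices [1, 2, 3, 4, 5, 7, 8, 9, 10, 11, 12, 13, 14, 15, 16, 17, 18, 19].

Per-facet area ½‖(b−a)×(c−a)‖:
  f1: (p13, p18, p12) → 24.4564
  f2: (p10, p13, p4) → 72.1223
  f3: (p16, p15, p9) → 22.6645
  f4: (p16, p2, p9) → 7.9453
  f5: (p16, p2, p15) → 59.7059
  f6: (p11, p13, p12) → 23.6510
  f7: (p11, p13, p4) → 38.6589
  f8: (p8, p18, p15) → 7.1480
  f9: (p8, p15, p9) → 17.4166
  f10: (p8, p10, p9) → 176.6289
  f11: (p8, p10, p3) → 13.0669
  f12: (p17, p2, p15) → 48.0710
  f13: (p17, p18, p15) → 15.8230
  f14: (p17, p18, p12) → 16.1075
  f15: (p19, p13, p18) → 39.0898
  f16: (p19, p8, p3) → 39.7273
  f17: (p19, p8, p18) → 28.9646
  f18: (p19, p10, p3) → 18.0398
  f19: (p19, p10, p13) → 40.1244
  f20: (p7, p10, p9) → 86.7885
  f21: (p7, p10, p4) → 19.6891
  f22: (p7, p11, p4) → 16.4732
  f23: (p7, p2, p9) → 75.7088
  f24: (p7, p11, p2) → 63.6462
  f25: (p5, p11, p2) → 34.3095
  f26: (p14, p11, p12) → 9.2702
  f27: (p14, p5, p12) → 3.4921
  f28: (p14, p5, p11) → 7.1121
  f29: (p1, p17, p2) → 16.1091
  f30: (p1, p5, p2) → 21.2144
  f31: (p1, p17, p12) → 4.7971
  f32: (p1, p5, p12) → 9.9817
Σ area = 1078.004

Euler characteristic 18−48+32 = 2 ✓


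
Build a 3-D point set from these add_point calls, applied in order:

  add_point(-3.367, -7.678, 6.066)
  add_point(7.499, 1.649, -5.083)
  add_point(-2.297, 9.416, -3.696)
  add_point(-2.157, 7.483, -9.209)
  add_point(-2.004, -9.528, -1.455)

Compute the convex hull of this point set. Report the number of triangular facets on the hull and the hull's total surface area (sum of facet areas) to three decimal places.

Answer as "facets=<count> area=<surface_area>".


5 of the 5 inputs are extreme points: [0, 1, 2, 3, 4].

Area of each hull facet:
  f1: (p2, p1, p0) → 111.4253
  f2: (p4, p1, p0) → 58.6144
  f3: (p3, p2, p0) → 56.6439
  f4: (p3, p4, p0) → 72.2959
  f5: (p3, p2, p1) → 34.7322
  f6: (p3, p4, p1) → 90.5851
Σ area = 424.297

Euler: V−E+F = 5−9+6 = 2.

facets=6 area=424.297


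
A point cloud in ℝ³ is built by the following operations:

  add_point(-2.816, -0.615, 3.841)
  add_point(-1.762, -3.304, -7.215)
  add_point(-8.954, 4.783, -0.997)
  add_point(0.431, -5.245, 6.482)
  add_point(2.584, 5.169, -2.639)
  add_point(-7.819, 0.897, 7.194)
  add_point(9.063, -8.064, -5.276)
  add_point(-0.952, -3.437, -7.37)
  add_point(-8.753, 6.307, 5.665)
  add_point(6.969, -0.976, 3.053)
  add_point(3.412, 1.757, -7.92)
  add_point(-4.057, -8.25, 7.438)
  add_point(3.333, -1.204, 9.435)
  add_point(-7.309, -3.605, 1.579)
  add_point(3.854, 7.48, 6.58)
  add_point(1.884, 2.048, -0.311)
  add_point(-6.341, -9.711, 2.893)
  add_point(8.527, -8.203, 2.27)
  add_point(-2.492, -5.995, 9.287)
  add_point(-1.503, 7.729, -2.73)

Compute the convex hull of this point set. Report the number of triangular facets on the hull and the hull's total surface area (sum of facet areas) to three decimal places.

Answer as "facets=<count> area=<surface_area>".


Extreme-point indices: [1, 2, 4, 5, 6, 7, 8, 9, 10, 11, 12, 14, 16, 17, 18, 19] — 16 of 20 on the boundary.

Facet areas (half cross-product norm):
  f1: (p1, p16, p2) → 76.8850
  f2: (p5, p16, p2) → 52.5880
  f3: (p17, p16, p6) → 56.2178
  f4: (p17, p14, p12) → 48.1070
  f5: (p7, p16, p6) → 73.9846
  f6: (p7, p1, p16) → 4.8735
  f7: (p18, p5, p12) → 33.7798
  f8: (p18, p17, p12) → 42.5012
  f9: (p8, p14, p12) → 57.6842
  f10: (p8, p5, p12) → 30.4558
  f11: (p8, p5, p2) → 19.4530
  f12: (p9, p14, p6) → 24.6349
  f13: (p9, p17, p6) → 27.9786
  f14: (p9, p17, p14) → 10.6367
  f15: (p10, p14, p6) → 90.3979
  f16: (p10, p7, p6) → 37.0750
  f17: (p10, p1, p2) → 45.3811
  f18: (p10, p7, p1) → 2.4365
  f19: (p11, p17, p16) → 35.8995
  f20: (p11, p18, p17) → 21.9209
  f21: (p11, p5, p16) → 26.1152
  f22: (p11, p18, p5) → 14.7304
  f23: (p19, p10, p2) → 35.5136
  f24: (p19, p8, p2) → 27.8853
  f25: (p19, p8, p14) → 56.7064
  f26: (p4, p10, p14) → 12.4022
  f27: (p4, p19, p14) → 23.1252
  f28: (p4, p19, p10) → 14.1439
Σ area = 1003.513

Euler: V−E+F = 16−42+28 = 2.

facets=28 area=1003.513


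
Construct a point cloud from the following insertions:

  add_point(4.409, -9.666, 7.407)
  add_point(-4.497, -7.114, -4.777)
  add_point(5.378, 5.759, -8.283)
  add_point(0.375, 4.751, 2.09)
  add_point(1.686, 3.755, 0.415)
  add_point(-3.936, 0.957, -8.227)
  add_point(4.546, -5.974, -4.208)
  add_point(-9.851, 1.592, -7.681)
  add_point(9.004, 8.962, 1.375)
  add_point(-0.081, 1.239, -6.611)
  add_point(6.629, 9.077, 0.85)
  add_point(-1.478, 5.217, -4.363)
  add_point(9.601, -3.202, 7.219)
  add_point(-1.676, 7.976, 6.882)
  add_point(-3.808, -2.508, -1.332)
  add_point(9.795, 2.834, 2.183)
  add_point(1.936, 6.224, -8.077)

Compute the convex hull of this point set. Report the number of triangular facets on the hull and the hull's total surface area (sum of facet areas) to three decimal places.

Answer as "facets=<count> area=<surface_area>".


facets=20 area=970.363

Extreme-point indices: [0, 1, 2, 5, 6, 7, 8, 10, 12, 13, 15, 16] — 12 of 17 on the boundary.

Per-facet area ½‖(b−a)×(c−a)‖:
  f1: (p13, p0, p7) → 164.5955
  f2: (p6, p2, p15) → 63.1490
  f3: (p12, p13, p0) → 65.4940
  f4: (p12, p6, p15) → 46.2120
  f5: (p12, p6, p0) → 48.7366
  f6: (p16, p13, p7) → 96.0236
  f7: (p5, p6, p2) → 56.7445
  f8: (p5, p16, p7) → 17.6161
  f9: (p5, p16, p2) → 10.4777
  f10: (p8, p12, p15) → 13.4893
  f11: (p8, p12, p13) → 79.2078
  f12: (p8, p2, p15) → 33.3569
  f13: (p1, p5, p7) → 26.2717
  f14: (p1, p5, p6) → 39.6864
  f15: (p1, p0, p7) → 61.9759
  f16: (p1, p6, p0) → 55.6513
  f17: (p10, p16, p13) → 53.7812
  f18: (p10, p8, p13) → 9.5122
  f19: (p10, p16, p2) → 17.0384
  f20: (p10, p8, p2) → 11.3426
Σ area = 970.363

Euler: V−E+F = 12−30+20 = 2.


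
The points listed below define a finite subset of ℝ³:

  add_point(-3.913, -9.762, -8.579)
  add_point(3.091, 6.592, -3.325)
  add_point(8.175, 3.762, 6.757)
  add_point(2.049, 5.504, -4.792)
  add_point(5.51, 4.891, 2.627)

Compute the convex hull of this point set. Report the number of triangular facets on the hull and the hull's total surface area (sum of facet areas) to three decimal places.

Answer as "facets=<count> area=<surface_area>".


5 of the 5 inputs are extreme points: [0, 1, 2, 3, 4].

Triangle areas on the boundary:
  f1: (p4, p2, p0) → 44.4538
  f2: (p4, p1, p2) → 3.0748
  f3: (p3, p2, p0) → 107.6274
  f4: (p3, p1, p2) → 8.8011
  f5: (p3, p4, p0) → 66.1790
  f6: (p3, p4, p1) → 5.1701
Σ area = 235.306

Euler characteristic 5−9+6 = 2 ✓

facets=6 area=235.306


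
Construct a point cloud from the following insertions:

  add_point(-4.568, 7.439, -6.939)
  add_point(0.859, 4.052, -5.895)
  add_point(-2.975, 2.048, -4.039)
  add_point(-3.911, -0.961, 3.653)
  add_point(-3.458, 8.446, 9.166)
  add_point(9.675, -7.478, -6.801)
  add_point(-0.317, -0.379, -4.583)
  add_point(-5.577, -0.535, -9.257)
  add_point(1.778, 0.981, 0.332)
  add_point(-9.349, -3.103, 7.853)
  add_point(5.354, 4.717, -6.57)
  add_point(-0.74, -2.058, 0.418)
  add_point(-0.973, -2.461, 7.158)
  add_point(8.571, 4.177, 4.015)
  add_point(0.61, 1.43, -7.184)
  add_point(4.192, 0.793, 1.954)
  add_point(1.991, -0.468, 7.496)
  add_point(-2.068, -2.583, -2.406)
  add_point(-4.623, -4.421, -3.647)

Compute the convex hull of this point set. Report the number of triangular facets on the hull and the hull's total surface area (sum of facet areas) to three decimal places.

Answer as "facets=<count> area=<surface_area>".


facets=16 area=965.186

Hull vertices (10/19): indices [0, 4, 5, 7, 9, 10, 12, 13, 16, 18].

Area of each hull facet:
  f1: (p10, p7, p5) → 79.8917
  f2: (p16, p4, p9) → 58.4664
  f3: (p18, p5, p9) → 76.3820
  f4: (p18, p7, p9) → 33.2053
  f5: (p18, p7, p5) → 51.3857
  f6: (p0, p4, p9) → 103.5360
  f7: (p0, p7, p9) → 73.6651
  f8: (p0, p10, p4) → 82.9565
  f9: (p0, p10, p7) → 42.7182
  f10: (p12, p5, p9) → 60.2843
  f11: (p12, p16, p9) → 7.8302
  f12: (p12, p16, p5) → 31.6533
  f13: (p13, p16, p4) → 46.4170
  f14: (p13, p10, p4) → 75.9275
  f15: (p13, p16, p5) → 69.7741
  f16: (p13, p10, p5) → 71.0930
Σ area = 965.186

Check V−E+F: 10 − 24 + 16 = 2.


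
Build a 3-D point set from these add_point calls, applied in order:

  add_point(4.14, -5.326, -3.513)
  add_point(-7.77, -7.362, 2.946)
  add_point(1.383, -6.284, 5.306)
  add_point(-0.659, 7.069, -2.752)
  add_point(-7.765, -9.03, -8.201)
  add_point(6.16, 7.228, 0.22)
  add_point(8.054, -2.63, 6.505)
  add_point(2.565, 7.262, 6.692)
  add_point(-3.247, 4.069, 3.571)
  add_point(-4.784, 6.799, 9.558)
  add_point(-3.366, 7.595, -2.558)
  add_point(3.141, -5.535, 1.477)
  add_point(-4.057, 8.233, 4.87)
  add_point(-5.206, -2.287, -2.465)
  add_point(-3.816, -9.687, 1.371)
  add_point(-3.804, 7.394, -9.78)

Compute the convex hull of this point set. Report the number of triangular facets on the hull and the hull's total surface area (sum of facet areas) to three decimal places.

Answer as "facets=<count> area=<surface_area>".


facets=18 area=993.292

Points on the hull: [0, 1, 2, 4, 5, 6, 7, 9, 12, 14, 15] (11 of 16).

Area of each hull facet:
  f1: (p9, p15, p12) → 13.3472
  f2: (p9, p4, p1) → 75.3207
  f3: (p9, p4, p15) → 162.8648
  f4: (p5, p15, p12) → 74.5643
  f5: (p14, p4, p1) → 25.1380
  f6: (p2, p9, p1) → 69.8691
  f7: (p2, p9, p6) → 57.7434
  f8: (p2, p14, p1) → 17.5410
  f9: (p2, p14, p6) → 11.4067
  f10: (p7, p9, p12) → 16.9968
  f11: (p7, p5, p12) → 24.9603
  f12: (p7, p9, p6) → 40.8519
  f13: (p7, p5, p6) → 40.5092
  f14: (p0, p4, p15) → 101.2033
  f15: (p0, p5, p15) → 89.3534
  f16: (p0, p5, p6) → 61.9020
  f17: (p0, p14, p6) → 57.0460
  f18: (p0, p14, p4) → 52.6735
Σ area = 993.292

Check V−E+F: 11 − 27 + 18 = 2.


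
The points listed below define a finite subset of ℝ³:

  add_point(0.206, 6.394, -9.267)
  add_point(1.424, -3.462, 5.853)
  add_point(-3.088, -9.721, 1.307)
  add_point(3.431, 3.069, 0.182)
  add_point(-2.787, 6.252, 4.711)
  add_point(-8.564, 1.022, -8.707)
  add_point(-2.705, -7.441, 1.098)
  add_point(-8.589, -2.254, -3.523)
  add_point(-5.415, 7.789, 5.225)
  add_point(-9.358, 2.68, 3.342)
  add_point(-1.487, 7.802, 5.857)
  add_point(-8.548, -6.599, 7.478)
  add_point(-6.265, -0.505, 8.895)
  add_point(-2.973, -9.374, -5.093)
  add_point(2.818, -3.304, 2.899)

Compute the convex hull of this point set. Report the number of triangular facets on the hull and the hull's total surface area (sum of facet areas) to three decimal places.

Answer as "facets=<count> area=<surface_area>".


facets=22 area=805.255

13 of the 15 inputs are extreme points: [0, 1, 2, 3, 5, 7, 8, 9, 10, 11, 12, 13, 14].

Facet areas (half cross-product norm):
  f1: (p7, p5, p9) → 24.1455
  f2: (p13, p5, p0) → 63.4210
  f3: (p13, p7, p5) → 27.1977
  f4: (p10, p0, p3) → 45.3886
  f5: (p1, p10, p3) → 39.0132
  f6: (p1, p10, p12) → 42.8233
  f7: (p11, p1, p2) → 37.7477
  f8: (p11, p1, p12) → 29.1458
  f9: (p11, p13, p2) → 20.4111
  f10: (p11, p13, p7) → 53.9827
  f11: (p11, p12, p9) → 23.5692
  f12: (p11, p7, p9) → 42.3093
  f13: (p8, p10, p0) → 30.3677
  f14: (p8, p5, p9) → 38.4982
  f15: (p8, p5, p0) → 76.3974
  f16: (p8, p12, p9) → 23.6841
  f17: (p8, p10, p12) → 18.1124
  f18: (p14, p13, p2) → 28.1808
  f19: (p14, p1, p2) → 14.3165
  f20: (p14, p1, p3) → 10.2415
  f21: (p14, p0, p3) → 28.9052
  f22: (p14, p13, p0) → 87.3961
Σ area = 805.255

Check V−E+F: 13 − 33 + 22 = 2.


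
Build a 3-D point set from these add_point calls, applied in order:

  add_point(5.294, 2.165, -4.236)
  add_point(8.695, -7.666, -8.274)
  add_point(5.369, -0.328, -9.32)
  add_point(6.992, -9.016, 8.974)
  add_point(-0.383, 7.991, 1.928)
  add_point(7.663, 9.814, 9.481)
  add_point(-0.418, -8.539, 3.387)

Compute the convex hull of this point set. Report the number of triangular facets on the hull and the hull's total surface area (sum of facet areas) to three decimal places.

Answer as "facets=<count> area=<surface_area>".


Points on the hull: [1, 2, 3, 4, 5, 6] (6 of 7).

Per-facet area ½‖(b−a)×(c−a)‖:
  f1: (p3, p1, p6) → 68.8747
  f2: (p3, p5, p6) → 87.5739
  f3: (p3, p5, p1) → 163.5946
  f4: (p4, p5, p6) → 92.2974
  f5: (p2, p5, p1) → 84.0326
  f6: (p2, p4, p5) → 80.1986
  f7: (p2, p1, p6) → 59.9365
  f8: (p2, p4, p6) → 109.9889
Σ area = 746.497

Euler characteristic 6−12+8 = 2 ✓

facets=8 area=746.497


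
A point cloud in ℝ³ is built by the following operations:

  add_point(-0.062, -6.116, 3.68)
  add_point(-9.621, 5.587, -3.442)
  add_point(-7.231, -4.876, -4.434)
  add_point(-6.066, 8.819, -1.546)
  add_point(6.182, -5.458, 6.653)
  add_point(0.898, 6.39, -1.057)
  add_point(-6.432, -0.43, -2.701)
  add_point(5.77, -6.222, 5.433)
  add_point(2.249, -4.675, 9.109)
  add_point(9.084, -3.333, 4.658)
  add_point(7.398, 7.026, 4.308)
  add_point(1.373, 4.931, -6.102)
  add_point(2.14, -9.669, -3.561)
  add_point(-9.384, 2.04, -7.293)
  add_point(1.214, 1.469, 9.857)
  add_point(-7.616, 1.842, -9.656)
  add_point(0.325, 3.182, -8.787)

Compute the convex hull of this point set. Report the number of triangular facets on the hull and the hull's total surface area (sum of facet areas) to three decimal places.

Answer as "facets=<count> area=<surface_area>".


15 of the 17 inputs are extreme points: [0, 1, 2, 3, 4, 7, 8, 9, 10, 11, 12, 13, 14, 15, 16].

Triangle areas on the boundary:
  f1: (p16, p12, p9) → 86.3886
  f2: (p4, p14, p9) → 18.4788
  f3: (p10, p14, p9) → 46.3921
  f4: (p10, p16, p9) → 79.8630
  f5: (p15, p16, p12) → 56.6578
  f6: (p15, p2, p12) → 40.1979
  f7: (p7, p12, p9) → 21.7141
  f8: (p7, p4, p9) → 3.0732
  f9: (p8, p4, p14) → 13.7471
  f10: (p8, p14, p1) → 53.7350
  f11: (p8, p2, p1) → 89.0245
  f12: (p8, p7, p4) → 3.3793
  f13: (p8, p7, p12) → 24.2010
  f14: (p3, p15, p1) → 17.5411
  f15: (p3, p15, p16) → 41.3605
  f16: (p3, p14, p1) → 37.9484
  f17: (p3, p10, p14) → 71.0487
  f18: (p13, p2, p1) → 19.1622
  f19: (p13, p15, p1) → 5.8274
  f20: (p13, p15, p2) → 11.4895
  f21: (p0, p2, p12) → 41.2781
  f22: (p0, p8, p12) → 16.0549
  f23: (p0, p8, p2) → 15.1689
  f24: (p11, p10, p16) → 7.9944
  f25: (p11, p3, p16) → 15.0873
  f26: (p11, p3, p10) → 58.0523
Σ area = 894.866

Check V−E+F: 15 − 39 + 26 = 2.

facets=26 area=894.866


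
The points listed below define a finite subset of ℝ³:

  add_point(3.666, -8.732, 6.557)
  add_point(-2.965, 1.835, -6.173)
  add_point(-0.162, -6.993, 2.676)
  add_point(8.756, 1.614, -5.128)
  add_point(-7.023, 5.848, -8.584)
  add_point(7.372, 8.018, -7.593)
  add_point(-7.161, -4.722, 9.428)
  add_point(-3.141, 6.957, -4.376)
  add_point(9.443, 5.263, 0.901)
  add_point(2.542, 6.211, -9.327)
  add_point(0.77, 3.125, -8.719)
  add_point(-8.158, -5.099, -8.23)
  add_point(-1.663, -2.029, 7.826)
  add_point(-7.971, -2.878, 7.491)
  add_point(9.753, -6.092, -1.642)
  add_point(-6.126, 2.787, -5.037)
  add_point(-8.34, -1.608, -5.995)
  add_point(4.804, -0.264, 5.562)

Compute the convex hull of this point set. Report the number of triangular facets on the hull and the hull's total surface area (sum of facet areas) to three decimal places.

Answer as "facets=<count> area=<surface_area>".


Extreme-point indices: [0, 3, 4, 5, 6, 7, 8, 9, 10, 11, 12, 13, 14, 16, 17] — 15 of 18 on the boundary.

Facet areas (half cross-product norm):
  f1: (p4, p11, p16) → 13.2494
  f2: (p9, p4, p5) → 12.7681
  f3: (p9, p4, p11) → 52.3169
  f4: (p0, p11, p14) → 97.3155
  f5: (p0, p11, p6) → 103.1755
  f6: (p0, p8, p14) → 61.2804
  f7: (p0, p17, p8) → 23.6801
  f8: (p13, p4, p16) → 49.5734
  f9: (p13, p11, p16) → 25.0184
  f10: (p13, p11, p6) → 17.7904
  f11: (p7, p8, p5) → 50.4463
  f12: (p7, p4, p5) → 28.8935
  f13: (p7, p13, p8) → 110.6611
  f14: (p7, p13, p4) → 45.9907
  f15: (p12, p17, p8) → 17.0543
  f16: (p12, p13, p6) → 8.6549
  f17: (p12, p13, p8) → 30.2226
  f18: (p12, p0, p6) → 26.5738
  f19: (p12, p0, p17) → 27.8440
  f20: (p3, p9, p14) → 24.7346
  f21: (p3, p9, p5) → 19.0404
  f22: (p3, p8, p14) → 29.9796
  f23: (p3, p8, p5) → 24.4935
  f24: (p10, p11, p14) → 89.2150
  f25: (p10, p9, p14) → 25.1418
  f26: (p10, p9, p11) → 7.0966
Σ area = 1022.211

Euler characteristic 15−39+26 = 2 ✓

facets=26 area=1022.211


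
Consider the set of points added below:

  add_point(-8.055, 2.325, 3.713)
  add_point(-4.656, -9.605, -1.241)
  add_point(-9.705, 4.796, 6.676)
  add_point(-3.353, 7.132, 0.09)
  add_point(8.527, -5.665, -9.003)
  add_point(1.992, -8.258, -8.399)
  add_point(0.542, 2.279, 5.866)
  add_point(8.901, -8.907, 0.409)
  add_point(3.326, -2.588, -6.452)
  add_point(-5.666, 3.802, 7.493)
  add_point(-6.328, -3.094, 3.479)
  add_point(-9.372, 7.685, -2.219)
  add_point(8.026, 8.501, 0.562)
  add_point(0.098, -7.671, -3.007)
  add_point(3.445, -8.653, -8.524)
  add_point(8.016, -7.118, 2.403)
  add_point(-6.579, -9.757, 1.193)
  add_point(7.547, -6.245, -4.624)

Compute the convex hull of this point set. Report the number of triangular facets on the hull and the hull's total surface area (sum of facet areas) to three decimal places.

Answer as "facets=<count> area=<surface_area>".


Points on the hull: [1, 2, 4, 5, 6, 7, 9, 11, 12, 14, 15, 16] (12 of 18).

Triangle areas on the boundary:
  f1: (p4, p12, p7) → 82.2951
  f2: (p11, p12, p2) → 82.1122
  f3: (p11, p4, p12) → 150.0840
  f4: (p11, p16, p2) → 74.1224
  f5: (p14, p4, p7) → 28.8121
  f6: (p15, p12, p7) → 18.5750
  f7: (p15, p6, p12) → 68.8005
  f8: (p15, p16, p7) → 20.7918
  f9: (p1, p16, p7) → 18.1152
  f10: (p1, p14, p7) → 56.2668
  f11: (p1, p11, p16) → 27.7970
  f12: (p9, p15, p16) → 107.7807
  f13: (p9, p15, p6) → 24.4548
  f14: (p9, p16, p2) → 31.6629
  f15: (p9, p12, p2) → 25.5268
  f16: (p9, p6, p12) → 28.5671
  f17: (p5, p1, p11) → 88.4961
  f18: (p5, p1, p14) → 5.5126
  f19: (p5, p11, p4) → 70.0810
  f20: (p5, p14, p4) → 3.1871
Σ area = 1013.041

Check V−E+F: 12 − 30 + 20 = 2.

facets=20 area=1013.041


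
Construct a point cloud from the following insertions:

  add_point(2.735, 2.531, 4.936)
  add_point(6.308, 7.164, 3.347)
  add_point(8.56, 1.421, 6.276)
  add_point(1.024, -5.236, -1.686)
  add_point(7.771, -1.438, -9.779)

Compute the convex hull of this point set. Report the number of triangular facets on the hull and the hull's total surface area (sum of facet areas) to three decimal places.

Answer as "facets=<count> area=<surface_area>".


facets=6 area=278.006

Points on the hull: [0, 1, 2, 3, 4] (5 of 5).

Facet areas (half cross-product norm):
  f1: (p4, p2, p3) → 71.5870
  f2: (p4, p1, p3) → 77.7867
  f3: (p4, p1, p2) → 53.3426
  f4: (p0, p2, p3) → 31.0403
  f5: (p0, p1, p3) → 27.1096
  f6: (p0, p1, p2) → 17.1397
Σ area = 278.006

Euler: V−E+F = 5−9+6 = 2.


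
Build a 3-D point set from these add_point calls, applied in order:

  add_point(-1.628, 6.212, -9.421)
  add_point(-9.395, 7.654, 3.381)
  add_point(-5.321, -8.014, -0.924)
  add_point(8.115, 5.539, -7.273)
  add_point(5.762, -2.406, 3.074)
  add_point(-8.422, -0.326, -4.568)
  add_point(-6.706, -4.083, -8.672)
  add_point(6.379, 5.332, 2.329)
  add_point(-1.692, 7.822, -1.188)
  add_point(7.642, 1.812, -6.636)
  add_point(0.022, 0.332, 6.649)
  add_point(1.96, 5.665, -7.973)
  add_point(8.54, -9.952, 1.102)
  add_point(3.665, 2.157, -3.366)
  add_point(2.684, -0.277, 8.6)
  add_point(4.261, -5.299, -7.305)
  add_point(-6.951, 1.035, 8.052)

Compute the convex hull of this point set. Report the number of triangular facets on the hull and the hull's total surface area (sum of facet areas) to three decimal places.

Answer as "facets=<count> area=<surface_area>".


facets=22 area=1040.420

Hull vertices (13/17): indices [0, 1, 2, 3, 5, 6, 7, 8, 9, 12, 14, 15, 16].

Triangle areas on the boundary:
  f1: (p0, p8, p1) → 32.4630
  f2: (p3, p0, p8) → 41.1767
  f3: (p2, p6, p12) → 58.4641
  f4: (p7, p3, p8) → 43.4821
  f5: (p7, p8, p1) → 34.0219
  f6: (p7, p14, p1) → 68.6833
  f7: (p7, p14, p12) → 61.9269
  f8: (p7, p3, p12) → 75.3108
  f9: (p9, p3, p12) → 11.7576
  f10: (p15, p6, p0) → 60.3801
  f11: (p15, p3, p0) → 55.4778
  f12: (p15, p9, p3) → 5.9320
  f13: (p15, p6, p12) → 48.9165
  f14: (p15, p9, p12) → 41.0484
  f15: (p16, p14, p12) → 57.5295
  f16: (p16, p2, p12) → 90.1920
  f17: (p16, p14, p1) → 37.3543
  f18: (p5, p2, p6) → 24.5431
  f19: (p5, p0, p1) → 59.8426
  f20: (p5, p6, p0) → 30.6731
  f21: (p5, p16, p1) → 46.9716
  f22: (p5, p16, p2) → 54.2729
Σ area = 1040.420

Euler: V−E+F = 13−33+22 = 2.


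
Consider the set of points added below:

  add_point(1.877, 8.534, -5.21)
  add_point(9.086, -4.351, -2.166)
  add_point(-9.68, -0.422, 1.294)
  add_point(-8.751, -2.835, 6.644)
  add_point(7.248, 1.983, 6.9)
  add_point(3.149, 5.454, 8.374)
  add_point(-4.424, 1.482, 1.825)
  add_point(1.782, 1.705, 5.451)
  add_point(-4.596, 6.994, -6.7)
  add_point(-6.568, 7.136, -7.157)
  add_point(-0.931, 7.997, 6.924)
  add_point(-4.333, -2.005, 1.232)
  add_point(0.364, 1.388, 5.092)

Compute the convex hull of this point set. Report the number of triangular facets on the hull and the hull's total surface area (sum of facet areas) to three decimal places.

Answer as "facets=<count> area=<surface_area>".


Points on the hull: [0, 1, 2, 3, 4, 5, 8, 9, 10, 11] (10 of 13).

Triangle areas on the boundary:
  f1: (p9, p1, p2) → 110.8033
  f2: (p11, p1, p2) → 10.0452
  f3: (p11, p3, p2) → 16.0202
  f4: (p11, p3, p1) → 31.7103
  f5: (p4, p3, p1) → 93.6573
  f6: (p4, p3, p5) → 39.7261
  f7: (p4, p0, p1) → 77.5232
  f8: (p4, p5, p0) → 38.8970
  f9: (p8, p0, p1) → 48.9448
  f10: (p8, p9, p1) → 10.5500
  f11: (p8, p9, p0) → 2.0303
  f12: (p10, p5, p0) → 31.0741
  f13: (p10, p9, p0) → 54.7163
  f14: (p10, p3, p5) → 33.4660
  f15: (p10, p3, p2) → 38.7390
  f16: (p10, p9, p2) → 75.6413
Σ area = 713.545

Euler: V−E+F = 10−24+16 = 2.

facets=16 area=713.545


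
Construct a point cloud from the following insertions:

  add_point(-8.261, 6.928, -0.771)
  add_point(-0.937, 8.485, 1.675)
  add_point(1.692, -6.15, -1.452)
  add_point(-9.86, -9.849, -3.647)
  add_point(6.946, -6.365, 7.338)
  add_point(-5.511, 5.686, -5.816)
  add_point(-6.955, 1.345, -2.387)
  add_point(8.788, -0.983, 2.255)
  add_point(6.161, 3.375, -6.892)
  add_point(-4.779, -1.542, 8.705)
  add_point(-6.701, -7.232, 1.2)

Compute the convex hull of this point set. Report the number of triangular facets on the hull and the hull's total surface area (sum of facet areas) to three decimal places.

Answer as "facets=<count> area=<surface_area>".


facets=16 area=852.549

Extreme-point indices: [0, 1, 2, 3, 4, 5, 7, 8, 9, 10] — 10 of 11 on the boundary.

Per-facet area ½‖(b−a)×(c−a)‖:
  f1: (p8, p1, p7) → 61.2771
  f2: (p4, p1, p7) → 48.5925
  f3: (p4, p9, p1) → 81.7697
  f4: (p5, p8, p3) → 96.8535
  f5: (p5, p8, p1) → 51.4878
  f6: (p10, p9, p3) → 10.4610
  f7: (p10, p4, p3) → 29.2159
  f8: (p10, p4, p9) → 60.8152
  f9: (p2, p8, p7) → 47.5539
  f10: (p2, p4, p7) → 34.6343
  f11: (p2, p8, p3) → 62.6587
  f12: (p2, p4, p3) → 49.1686
  f13: (p0, p9, p1) → 48.7738
  f14: (p0, p5, p1) → 22.9662
  f15: (p0, p9, p3) → 98.5112
  f16: (p0, p5, p3) → 47.8096
Σ area = 852.549

Euler characteristic 10−24+16 = 2 ✓
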